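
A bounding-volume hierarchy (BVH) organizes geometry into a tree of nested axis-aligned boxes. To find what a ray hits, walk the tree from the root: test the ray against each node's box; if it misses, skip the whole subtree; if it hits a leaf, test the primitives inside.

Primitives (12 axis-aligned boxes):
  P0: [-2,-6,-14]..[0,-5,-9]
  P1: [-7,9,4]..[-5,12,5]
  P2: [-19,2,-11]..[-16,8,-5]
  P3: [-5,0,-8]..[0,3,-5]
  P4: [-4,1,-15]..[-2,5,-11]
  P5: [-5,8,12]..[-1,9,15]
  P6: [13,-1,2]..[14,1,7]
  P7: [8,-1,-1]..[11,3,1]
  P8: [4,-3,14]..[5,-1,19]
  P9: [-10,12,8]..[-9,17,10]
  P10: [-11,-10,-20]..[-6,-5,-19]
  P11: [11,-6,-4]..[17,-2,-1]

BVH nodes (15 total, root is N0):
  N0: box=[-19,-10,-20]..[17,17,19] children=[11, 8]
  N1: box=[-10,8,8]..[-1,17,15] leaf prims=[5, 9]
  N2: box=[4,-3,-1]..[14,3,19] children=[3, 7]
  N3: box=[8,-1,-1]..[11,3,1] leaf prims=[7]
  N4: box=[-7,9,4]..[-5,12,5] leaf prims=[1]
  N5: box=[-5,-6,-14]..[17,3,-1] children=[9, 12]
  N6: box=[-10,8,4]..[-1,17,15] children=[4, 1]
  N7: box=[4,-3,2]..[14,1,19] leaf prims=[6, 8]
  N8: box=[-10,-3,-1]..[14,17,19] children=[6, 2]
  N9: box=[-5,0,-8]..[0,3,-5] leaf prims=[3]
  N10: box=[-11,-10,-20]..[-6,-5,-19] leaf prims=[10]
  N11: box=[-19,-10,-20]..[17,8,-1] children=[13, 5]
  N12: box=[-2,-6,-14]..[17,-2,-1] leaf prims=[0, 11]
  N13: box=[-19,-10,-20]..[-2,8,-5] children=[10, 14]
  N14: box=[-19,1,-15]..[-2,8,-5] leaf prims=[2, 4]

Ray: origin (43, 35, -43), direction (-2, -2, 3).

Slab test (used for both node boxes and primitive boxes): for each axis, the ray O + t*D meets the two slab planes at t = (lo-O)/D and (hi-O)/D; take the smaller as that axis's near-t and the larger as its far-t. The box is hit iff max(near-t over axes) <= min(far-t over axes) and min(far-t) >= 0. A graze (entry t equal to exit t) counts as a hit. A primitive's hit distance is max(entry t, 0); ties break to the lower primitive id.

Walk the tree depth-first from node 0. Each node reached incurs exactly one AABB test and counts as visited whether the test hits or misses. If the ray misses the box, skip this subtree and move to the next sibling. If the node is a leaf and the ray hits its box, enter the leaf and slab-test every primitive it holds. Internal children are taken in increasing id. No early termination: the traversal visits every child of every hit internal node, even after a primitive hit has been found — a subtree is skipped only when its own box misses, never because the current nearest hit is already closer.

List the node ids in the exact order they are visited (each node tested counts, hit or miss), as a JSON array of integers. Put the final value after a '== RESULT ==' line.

Traverse from the root:
N0 x:[13,31] y:[9,45/2] z:[23/3,62/3] -> hit [13,62/3], descend [8, 11]
  N8 x:[29/2,53/2] y:[9,19] z:[14,62/3] -> hit [29/2,19], descend [2, 6]
    N2 x:[29/2,39/2] y:[16,19] z:[14,62/3] -> hit [16,19], descend [3, 7]
      N3 x:[16,35/2] y:[16,18] z:[14,44/3] -> miss, prune
      N7 x:[29/2,39/2] y:[17,19] z:[15,62/3] -> hit [17,19] leaf, test {P6(miss), P8@t=19}
    N6 x:[22,53/2] y:[9,27/2] z:[47/3,58/3] -> miss, prune
  N11 x:[13,31] y:[27/2,45/2] z:[23/3,14] -> hit [27/2,14], descend [5, 13]
    N5 x:[13,24] y:[16,41/2] z:[29/3,14] -> miss, prune
    N13 x:[45/2,31] y:[27/2,45/2] z:[23/3,38/3] -> miss, prune

Visited [0, 8, 2, 3, 7, 6, 11, 5, 13]. Tests: 9 box, 1 leaf. Nearest: P8.

== RESULT ==
[0, 8, 2, 3, 7, 6, 11, 5, 13]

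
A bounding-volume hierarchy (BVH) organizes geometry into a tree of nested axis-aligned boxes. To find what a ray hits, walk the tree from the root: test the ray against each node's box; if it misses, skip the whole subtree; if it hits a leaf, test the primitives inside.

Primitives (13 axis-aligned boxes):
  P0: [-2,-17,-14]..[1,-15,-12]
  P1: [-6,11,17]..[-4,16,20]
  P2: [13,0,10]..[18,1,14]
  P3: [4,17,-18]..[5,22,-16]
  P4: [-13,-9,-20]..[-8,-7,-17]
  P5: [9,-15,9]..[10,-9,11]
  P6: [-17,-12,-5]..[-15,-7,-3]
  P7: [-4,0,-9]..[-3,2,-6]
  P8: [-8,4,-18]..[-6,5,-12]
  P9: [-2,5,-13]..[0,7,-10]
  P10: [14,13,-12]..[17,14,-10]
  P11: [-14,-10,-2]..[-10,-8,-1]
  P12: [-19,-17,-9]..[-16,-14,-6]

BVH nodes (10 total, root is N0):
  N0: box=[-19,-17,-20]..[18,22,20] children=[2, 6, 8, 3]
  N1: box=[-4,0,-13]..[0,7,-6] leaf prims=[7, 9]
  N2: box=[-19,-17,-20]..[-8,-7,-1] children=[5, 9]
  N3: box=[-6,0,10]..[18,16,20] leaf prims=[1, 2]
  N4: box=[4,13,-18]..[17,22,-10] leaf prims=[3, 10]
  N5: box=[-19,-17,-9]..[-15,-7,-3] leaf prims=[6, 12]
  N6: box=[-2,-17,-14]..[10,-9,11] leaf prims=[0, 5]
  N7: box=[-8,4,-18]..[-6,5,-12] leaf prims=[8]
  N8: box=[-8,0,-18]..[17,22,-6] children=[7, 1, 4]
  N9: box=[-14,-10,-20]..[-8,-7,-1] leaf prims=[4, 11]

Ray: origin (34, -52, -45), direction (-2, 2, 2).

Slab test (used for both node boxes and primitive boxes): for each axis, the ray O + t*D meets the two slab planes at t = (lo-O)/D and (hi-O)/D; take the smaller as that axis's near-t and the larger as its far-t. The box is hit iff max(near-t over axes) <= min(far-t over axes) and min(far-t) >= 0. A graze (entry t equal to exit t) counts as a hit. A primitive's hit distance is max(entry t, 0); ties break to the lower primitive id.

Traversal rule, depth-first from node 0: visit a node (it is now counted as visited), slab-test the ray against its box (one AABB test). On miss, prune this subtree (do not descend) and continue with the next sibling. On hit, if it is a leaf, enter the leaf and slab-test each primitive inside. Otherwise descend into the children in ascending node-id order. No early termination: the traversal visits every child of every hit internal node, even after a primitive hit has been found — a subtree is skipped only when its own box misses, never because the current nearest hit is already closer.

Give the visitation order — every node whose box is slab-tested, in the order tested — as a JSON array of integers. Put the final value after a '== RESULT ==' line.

Traverse from the root:
N0 x:[8,53/2] y:[35/2,37] z:[25/2,65/2] -> hit [35/2,53/2], descend [2, 3, 6, 8]
  N2 x:[21,53/2] y:[35/2,45/2] z:[25/2,22] -> hit [21,22], descend [5, 9]
    N5 x:[49/2,53/2] y:[35/2,45/2] z:[18,21] -> miss, prune
    N9 x:[21,24] y:[21,45/2] z:[25/2,22] -> hit [21,22] leaf, test {P4(miss), P11@t=22}
  N3 x:[8,20] y:[26,34] z:[55/2,65/2] -> miss, prune
  N6 x:[12,18] y:[35/2,43/2] z:[31/2,28] -> hit [35/2,18] leaf, test {P0(miss), P5(miss)}
  N8 x:[17/2,21] y:[26,37] z:[27/2,39/2] -> miss, prune

7 AABB tests over nodes [0, 2, 5, 9, 3, 6, 8]; 2 leaves entered; closest P11.

== RESULT ==
[0, 2, 5, 9, 3, 6, 8]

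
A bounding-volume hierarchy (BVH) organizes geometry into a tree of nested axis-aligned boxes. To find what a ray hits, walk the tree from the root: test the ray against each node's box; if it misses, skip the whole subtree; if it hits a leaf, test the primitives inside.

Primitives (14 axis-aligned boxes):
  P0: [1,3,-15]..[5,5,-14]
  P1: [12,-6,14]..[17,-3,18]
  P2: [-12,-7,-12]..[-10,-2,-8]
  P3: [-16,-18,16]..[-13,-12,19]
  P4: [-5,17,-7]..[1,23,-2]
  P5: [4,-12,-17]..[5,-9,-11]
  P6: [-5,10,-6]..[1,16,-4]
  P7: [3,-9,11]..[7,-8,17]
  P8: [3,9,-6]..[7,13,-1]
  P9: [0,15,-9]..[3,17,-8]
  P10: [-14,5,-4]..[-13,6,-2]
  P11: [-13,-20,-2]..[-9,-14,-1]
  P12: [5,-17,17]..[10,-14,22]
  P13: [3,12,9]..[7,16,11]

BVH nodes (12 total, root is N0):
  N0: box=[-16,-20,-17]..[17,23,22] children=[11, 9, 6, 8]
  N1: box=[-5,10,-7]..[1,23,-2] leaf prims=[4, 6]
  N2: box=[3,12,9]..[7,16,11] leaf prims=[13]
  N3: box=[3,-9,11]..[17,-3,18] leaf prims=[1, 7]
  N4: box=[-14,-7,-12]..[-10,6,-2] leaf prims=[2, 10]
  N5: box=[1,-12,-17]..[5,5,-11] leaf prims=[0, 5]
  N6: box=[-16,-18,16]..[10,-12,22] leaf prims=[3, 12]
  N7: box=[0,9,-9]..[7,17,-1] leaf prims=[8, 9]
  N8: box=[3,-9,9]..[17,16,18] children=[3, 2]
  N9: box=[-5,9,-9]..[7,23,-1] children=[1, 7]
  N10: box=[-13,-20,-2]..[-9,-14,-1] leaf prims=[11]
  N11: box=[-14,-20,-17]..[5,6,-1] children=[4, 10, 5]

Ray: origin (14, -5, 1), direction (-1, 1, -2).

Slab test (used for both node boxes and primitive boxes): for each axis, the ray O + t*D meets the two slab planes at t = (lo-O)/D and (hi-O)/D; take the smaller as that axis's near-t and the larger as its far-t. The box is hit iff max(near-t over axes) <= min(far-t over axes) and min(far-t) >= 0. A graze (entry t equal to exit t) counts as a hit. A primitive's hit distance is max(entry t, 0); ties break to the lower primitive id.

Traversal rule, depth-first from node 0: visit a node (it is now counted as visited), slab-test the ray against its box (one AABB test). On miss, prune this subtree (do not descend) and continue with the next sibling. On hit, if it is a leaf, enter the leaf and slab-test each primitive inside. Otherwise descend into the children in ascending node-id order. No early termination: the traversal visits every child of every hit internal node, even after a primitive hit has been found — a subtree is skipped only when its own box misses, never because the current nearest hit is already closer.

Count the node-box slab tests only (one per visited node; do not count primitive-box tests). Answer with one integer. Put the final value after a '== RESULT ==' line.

Walk:
N0 x:[-3,30] y:[-15,28] z:[-21/2,9] -> hit [-3,9], descend [6, 8, 9, 11]
  N6 x:[4,30] y:[-13,-7] z:[-21/2,-15/2] -> miss, prune
  N8 x:[-3,11] y:[-4,21] z:[-17/2,-4] -> miss, prune
  N9 x:[7,19] y:[14,28] z:[1,5] -> miss, prune
  N11 x:[9,28] y:[-15,11] z:[1,9] -> hit [9,9], descend [4, 5, 10]
    N4 x:[24,28] y:[-2,11] z:[3/2,13/2] -> miss, prune
    N5 x:[9,13] y:[-7,10] z:[6,9] -> hit [9,9] leaf, test {P0(miss), P5(miss)}
    N10 x:[23,27] y:[-15,-9] z:[1,3/2] -> miss, prune

Summary -> nodes [0, 6, 8, 9, 11, 4, 5, 10]; box-tests=8; leaf-entries=1; first=miss

== RESULT ==
8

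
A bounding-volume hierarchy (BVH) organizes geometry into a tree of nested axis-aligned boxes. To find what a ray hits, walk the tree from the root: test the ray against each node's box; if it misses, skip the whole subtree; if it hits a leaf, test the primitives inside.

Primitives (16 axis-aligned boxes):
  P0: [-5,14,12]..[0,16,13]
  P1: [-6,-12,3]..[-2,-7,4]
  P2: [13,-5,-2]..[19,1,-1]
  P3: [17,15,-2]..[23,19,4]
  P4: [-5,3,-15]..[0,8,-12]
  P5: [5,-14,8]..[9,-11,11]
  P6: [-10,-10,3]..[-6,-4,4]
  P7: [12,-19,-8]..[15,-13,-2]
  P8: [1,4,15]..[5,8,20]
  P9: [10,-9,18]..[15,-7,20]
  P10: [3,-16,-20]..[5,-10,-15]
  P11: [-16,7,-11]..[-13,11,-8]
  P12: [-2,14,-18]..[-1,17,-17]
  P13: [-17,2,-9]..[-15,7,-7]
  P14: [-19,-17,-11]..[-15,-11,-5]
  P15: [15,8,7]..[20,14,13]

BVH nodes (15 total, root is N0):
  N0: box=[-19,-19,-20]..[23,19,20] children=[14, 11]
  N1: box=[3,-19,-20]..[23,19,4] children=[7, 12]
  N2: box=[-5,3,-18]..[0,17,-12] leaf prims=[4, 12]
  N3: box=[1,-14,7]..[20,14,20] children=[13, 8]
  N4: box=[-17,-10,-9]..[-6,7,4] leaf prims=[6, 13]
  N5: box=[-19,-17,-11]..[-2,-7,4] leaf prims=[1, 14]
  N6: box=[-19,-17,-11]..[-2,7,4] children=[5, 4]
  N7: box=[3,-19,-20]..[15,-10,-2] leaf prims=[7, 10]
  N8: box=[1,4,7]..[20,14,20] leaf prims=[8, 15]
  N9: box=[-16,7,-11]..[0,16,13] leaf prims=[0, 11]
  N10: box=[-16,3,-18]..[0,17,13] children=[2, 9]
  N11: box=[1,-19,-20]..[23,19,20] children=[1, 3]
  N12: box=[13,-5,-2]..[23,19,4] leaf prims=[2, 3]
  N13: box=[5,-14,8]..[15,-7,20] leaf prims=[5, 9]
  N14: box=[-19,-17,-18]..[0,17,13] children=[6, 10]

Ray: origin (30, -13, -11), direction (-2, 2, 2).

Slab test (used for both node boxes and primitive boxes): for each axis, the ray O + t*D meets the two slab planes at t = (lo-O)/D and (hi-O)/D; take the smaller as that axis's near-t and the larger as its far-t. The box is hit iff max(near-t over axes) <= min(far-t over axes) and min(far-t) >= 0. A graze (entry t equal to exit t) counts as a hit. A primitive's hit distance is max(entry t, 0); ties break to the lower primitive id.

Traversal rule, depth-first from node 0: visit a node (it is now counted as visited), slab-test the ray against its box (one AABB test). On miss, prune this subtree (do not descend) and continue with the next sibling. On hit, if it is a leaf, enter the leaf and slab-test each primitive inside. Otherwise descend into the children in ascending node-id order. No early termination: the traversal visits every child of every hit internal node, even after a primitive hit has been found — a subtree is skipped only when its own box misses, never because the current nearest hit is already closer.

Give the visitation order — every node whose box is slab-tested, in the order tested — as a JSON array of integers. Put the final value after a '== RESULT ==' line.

Traverse from the root:
N0 x:[7/2,49/2] y:[-3,16] z:[-9/2,31/2] -> hit [7/2,31/2], descend [11, 14]
  N11 x:[7/2,29/2] y:[-3,16] z:[-9/2,31/2] -> hit [7/2,29/2], descend [1, 3]
    N1 x:[7/2,27/2] y:[-3,16] z:[-9/2,15/2] -> hit [7/2,15/2], descend [7, 12]
      N7 x:[15/2,27/2] y:[-3,3/2] z:[-9/2,9/2] -> miss, prune
      N12 x:[7/2,17/2] y:[4,16] z:[9/2,15/2] -> hit [9/2,15/2] leaf, test {P2(miss), P3(miss)}
    N3 x:[5,29/2] y:[-1/2,27/2] z:[9,31/2] -> hit [9,27/2], descend [8, 13]
      N8 x:[5,29/2] y:[17/2,27/2] z:[9,31/2] -> hit [9,27/2] leaf, test {P8(miss), P15(miss)}
      N13 x:[15/2,25/2] y:[-1/2,3] z:[19/2,31/2] -> miss, prune
  N14 x:[15,49/2] y:[-2,15] z:[-7/2,12] -> miss, prune

order=[0, 11, 1, 7, 12, 3, 8, 13, 14]  |boxes|=9  |leaves|=2  hit=miss

== RESULT ==
[0, 11, 1, 7, 12, 3, 8, 13, 14]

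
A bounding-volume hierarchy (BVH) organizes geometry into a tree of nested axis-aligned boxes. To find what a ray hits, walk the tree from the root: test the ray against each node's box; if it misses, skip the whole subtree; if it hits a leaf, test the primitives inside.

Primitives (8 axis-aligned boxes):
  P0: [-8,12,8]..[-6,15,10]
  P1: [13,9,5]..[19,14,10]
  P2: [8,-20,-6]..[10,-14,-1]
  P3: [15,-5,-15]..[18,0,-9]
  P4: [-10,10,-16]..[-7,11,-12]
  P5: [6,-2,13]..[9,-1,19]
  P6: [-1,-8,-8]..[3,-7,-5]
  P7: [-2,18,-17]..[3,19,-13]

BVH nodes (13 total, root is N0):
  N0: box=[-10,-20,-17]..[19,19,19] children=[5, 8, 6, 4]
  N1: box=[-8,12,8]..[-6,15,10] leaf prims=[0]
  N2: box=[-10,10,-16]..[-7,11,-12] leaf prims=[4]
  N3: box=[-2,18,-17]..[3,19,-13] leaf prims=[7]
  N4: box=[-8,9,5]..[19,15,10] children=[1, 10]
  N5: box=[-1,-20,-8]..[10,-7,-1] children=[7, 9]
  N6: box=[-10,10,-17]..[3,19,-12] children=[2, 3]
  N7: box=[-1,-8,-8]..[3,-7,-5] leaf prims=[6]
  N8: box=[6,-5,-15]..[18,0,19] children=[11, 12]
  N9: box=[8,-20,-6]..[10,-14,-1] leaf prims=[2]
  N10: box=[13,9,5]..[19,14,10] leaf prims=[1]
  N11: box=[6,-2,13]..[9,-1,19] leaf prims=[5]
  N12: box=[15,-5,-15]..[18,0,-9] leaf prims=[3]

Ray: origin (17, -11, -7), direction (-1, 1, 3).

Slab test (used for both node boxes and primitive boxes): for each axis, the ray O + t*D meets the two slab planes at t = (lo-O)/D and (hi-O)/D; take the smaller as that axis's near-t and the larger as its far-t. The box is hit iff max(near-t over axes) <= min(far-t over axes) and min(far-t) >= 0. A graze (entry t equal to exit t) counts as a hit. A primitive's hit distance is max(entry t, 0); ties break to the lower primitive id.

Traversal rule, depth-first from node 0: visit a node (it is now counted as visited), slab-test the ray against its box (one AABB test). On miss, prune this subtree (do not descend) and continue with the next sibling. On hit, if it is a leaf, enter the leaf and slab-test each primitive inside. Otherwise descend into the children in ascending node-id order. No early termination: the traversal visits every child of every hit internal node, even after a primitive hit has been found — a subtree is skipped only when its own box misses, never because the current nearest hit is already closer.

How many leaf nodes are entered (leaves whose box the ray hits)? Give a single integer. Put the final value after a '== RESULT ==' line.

Trace the traversal:
N0 x:[-2,27] y:[-9,30] z:[-10/3,26/3] -> hit [-2,26/3], descend [4, 5, 6, 8]
  N4 x:[-2,25] y:[20,26] z:[4,17/3] -> miss, prune
  N5 x:[7,18] y:[-9,4] z:[-1/3,2] -> miss, prune
  N6 x:[14,27] y:[21,30] z:[-10/3,-5/3] -> miss, prune
  N8 x:[-1,11] y:[6,11] z:[-8/3,26/3] -> hit [6,26/3], descend [11, 12]
    N11 x:[8,11] y:[9,10] z:[20/3,26/3] -> miss, prune
    N12 x:[-1,2] y:[6,11] z:[-8/3,-2/3] -> miss, prune

Summary -> nodes [0, 4, 5, 6, 8, 11, 12]; box-tests=7; leaf-entries=0; first=miss

== RESULT ==
0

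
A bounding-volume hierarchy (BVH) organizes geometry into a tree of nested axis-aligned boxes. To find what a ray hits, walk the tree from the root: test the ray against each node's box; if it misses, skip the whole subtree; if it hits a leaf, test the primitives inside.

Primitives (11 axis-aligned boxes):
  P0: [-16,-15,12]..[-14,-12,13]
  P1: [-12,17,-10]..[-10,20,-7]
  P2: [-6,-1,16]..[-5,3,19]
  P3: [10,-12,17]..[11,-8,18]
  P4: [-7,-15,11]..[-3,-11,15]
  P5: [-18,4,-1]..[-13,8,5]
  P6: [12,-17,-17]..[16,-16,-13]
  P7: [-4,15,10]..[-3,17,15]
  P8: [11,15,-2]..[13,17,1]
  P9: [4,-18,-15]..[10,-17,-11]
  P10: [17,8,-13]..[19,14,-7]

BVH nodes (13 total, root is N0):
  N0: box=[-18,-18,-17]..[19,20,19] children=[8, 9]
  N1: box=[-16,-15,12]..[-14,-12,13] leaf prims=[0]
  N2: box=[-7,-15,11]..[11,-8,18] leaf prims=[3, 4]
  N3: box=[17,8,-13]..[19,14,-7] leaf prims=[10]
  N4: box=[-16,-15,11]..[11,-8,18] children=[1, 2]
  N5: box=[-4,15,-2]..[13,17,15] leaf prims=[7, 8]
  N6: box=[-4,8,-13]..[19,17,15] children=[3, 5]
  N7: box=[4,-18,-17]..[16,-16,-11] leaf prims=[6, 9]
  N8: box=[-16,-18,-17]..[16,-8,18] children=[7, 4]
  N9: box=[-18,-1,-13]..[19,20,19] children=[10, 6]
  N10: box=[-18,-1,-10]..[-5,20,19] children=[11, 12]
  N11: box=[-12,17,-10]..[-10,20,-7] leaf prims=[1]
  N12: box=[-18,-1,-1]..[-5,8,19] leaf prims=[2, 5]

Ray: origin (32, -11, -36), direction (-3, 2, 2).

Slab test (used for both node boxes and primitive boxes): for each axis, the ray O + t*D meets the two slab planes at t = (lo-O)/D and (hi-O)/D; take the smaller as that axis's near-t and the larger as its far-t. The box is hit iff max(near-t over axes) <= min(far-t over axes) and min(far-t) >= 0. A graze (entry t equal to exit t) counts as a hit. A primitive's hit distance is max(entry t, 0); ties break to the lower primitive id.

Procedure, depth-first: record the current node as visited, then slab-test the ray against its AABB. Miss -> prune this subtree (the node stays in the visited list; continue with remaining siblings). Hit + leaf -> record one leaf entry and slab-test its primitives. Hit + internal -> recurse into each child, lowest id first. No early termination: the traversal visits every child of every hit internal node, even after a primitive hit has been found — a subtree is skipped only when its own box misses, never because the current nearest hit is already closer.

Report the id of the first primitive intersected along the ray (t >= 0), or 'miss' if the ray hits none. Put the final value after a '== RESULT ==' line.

Traverse from the root:
N0 x:[13/3,50/3] y:[-7/2,31/2] z:[19/2,55/2] -> hit [19/2,31/2], descend [8, 9]
  N8 x:[16/3,16] y:[-7/2,3/2] z:[19/2,27] -> miss, prune
  N9 x:[13/3,50/3] y:[5,31/2] z:[23/2,55/2] -> hit [23/2,31/2], descend [6, 10]
    N6 x:[13/3,12] y:[19/2,14] z:[23/2,51/2] -> hit [23/2,12], descend [3, 5]
      N3 x:[13/3,5] y:[19/2,25/2] z:[23/2,29/2] -> miss, prune
      N5 x:[19/3,12] y:[13,14] z:[17,51/2] -> miss, prune
    N10 x:[37/3,50/3] y:[5,31/2] z:[13,55/2] -> hit [13,31/2], descend [11, 12]
      N11 x:[14,44/3] y:[14,31/2] z:[13,29/2] -> hit [14,29/2] leaf, test {P1@t=14}
      N12 x:[37/3,50/3] y:[5,19/2] z:[35/2,55/2] -> miss, prune

order=[0, 8, 9, 6, 3, 5, 10, 11, 12]  |boxes|=9  |leaves|=1  hit=P1

== RESULT ==
1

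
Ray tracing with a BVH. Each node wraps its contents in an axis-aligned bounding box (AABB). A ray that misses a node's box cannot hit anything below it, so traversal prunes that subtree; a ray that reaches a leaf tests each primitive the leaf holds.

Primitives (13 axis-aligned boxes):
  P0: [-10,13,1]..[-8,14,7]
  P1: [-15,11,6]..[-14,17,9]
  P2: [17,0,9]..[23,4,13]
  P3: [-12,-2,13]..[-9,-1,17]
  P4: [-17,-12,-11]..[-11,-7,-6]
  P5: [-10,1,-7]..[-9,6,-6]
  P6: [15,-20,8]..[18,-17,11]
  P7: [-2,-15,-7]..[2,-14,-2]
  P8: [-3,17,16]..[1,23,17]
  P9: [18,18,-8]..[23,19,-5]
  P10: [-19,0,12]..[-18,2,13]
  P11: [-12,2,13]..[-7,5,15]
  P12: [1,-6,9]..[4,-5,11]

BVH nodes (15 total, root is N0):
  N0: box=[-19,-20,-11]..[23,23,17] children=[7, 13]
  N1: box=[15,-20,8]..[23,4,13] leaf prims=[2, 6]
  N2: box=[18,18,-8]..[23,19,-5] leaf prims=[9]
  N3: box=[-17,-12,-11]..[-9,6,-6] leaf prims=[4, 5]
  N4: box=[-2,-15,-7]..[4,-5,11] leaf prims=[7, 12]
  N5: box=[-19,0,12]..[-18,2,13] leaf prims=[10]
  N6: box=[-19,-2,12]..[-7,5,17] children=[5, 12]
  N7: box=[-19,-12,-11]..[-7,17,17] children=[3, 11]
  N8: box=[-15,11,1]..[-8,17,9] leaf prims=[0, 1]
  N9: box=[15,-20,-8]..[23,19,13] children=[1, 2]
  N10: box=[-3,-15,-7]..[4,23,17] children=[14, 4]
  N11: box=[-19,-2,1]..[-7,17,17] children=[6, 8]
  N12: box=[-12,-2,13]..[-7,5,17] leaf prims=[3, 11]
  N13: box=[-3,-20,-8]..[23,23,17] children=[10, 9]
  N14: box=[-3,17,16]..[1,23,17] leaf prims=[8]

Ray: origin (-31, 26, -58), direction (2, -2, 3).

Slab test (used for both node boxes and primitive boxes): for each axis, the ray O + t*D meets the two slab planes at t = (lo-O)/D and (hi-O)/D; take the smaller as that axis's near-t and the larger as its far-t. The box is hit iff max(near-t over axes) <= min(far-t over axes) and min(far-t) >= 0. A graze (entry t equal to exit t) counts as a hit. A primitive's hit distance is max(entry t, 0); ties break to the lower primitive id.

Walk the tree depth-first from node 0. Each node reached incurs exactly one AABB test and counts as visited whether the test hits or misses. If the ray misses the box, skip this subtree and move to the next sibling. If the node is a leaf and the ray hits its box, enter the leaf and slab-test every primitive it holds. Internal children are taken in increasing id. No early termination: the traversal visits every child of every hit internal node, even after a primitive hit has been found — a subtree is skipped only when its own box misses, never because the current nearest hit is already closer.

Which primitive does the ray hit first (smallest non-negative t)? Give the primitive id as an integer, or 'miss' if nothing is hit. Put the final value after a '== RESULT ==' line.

Walk:
N0 x:[6,27] y:[3/2,23] z:[47/3,25] -> hit [47/3,23], descend [7, 13]
  N7 x:[6,12] y:[9/2,19] z:[47/3,25] -> miss, prune
  N13 x:[14,27] y:[3/2,23] z:[50/3,25] -> hit [50/3,23], descend [9, 10]
    N9 x:[23,27] y:[7/2,23] z:[50/3,71/3] -> hit [23,23], descend [1, 2]
      N1 x:[23,27] y:[11,23] z:[22,71/3] -> hit [23,23] leaf, test {P2(miss), P6@t=23}
      N2 x:[49/2,27] y:[7/2,4] z:[50/3,53/3] -> miss, prune
    N10 x:[14,35/2] y:[3/2,41/2] z:[17,25] -> hit [17,35/2], descend [4, 14]
      N4 x:[29/2,35/2] y:[31/2,41/2] z:[17,23] -> hit [17,35/2] leaf, test {P7(miss), P12(miss)}
      N14 x:[14,16] y:[3/2,9/2] z:[74/3,25] -> miss, prune

Visited [0, 7, 13, 9, 1, 2, 10, 4, 14]. Tests: 9 box, 2 leaf. Nearest: P6.

== RESULT ==
6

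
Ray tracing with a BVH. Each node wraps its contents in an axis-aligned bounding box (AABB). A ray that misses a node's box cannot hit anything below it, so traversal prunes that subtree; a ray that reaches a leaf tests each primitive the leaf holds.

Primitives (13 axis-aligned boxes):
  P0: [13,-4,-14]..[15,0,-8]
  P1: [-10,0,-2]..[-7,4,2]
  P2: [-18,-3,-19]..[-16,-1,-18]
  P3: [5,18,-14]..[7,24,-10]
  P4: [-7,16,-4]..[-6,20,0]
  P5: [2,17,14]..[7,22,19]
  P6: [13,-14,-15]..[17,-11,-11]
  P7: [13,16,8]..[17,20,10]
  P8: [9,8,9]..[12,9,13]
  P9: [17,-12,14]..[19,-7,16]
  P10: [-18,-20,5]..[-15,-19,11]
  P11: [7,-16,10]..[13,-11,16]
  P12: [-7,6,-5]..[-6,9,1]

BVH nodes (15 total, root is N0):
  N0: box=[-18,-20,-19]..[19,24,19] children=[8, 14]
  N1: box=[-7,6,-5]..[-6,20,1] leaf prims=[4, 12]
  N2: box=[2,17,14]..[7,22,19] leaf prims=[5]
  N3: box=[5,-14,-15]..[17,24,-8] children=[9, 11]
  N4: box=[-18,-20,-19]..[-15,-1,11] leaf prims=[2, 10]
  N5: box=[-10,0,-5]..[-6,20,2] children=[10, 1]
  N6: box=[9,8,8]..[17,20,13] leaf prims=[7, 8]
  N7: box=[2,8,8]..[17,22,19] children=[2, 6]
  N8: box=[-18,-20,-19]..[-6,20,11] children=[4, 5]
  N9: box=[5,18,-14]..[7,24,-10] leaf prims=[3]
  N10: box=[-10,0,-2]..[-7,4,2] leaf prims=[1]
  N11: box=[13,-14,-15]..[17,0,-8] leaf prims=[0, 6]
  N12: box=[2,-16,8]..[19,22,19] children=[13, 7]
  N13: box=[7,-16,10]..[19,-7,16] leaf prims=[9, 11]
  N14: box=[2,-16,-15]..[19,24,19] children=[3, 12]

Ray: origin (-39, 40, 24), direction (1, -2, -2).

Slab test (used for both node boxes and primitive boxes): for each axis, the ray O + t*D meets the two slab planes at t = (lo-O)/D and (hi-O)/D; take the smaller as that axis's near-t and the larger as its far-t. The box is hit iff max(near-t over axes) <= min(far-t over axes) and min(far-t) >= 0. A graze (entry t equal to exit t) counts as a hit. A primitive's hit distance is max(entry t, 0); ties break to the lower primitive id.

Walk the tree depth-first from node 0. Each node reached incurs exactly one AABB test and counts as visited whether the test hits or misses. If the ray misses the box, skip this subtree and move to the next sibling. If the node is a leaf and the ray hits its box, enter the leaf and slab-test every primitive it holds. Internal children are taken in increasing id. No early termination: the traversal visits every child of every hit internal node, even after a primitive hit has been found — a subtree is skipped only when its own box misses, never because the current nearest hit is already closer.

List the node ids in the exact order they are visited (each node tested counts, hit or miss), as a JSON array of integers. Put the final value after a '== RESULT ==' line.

Traverse from the root:
N0 x:[21,58] y:[8,30] z:[5/2,43/2] -> hit [21,43/2], descend [8, 14]
  N8 x:[21,33] y:[10,30] z:[13/2,43/2] -> hit [21,43/2], descend [4, 5]
    N4 x:[21,24] y:[41/2,30] z:[13/2,43/2] -> hit [21,43/2] leaf, test {P2@t=21, P10(miss)}
    N5 x:[29,33] y:[10,20] z:[11,29/2] -> miss, prune
  N14 x:[41,58] y:[8,28] z:[5/2,39/2] -> miss, prune

5 AABB tests over nodes [0, 8, 4, 5, 14]; 1 leaf entered; closest P2.

== RESULT ==
[0, 8, 4, 5, 14]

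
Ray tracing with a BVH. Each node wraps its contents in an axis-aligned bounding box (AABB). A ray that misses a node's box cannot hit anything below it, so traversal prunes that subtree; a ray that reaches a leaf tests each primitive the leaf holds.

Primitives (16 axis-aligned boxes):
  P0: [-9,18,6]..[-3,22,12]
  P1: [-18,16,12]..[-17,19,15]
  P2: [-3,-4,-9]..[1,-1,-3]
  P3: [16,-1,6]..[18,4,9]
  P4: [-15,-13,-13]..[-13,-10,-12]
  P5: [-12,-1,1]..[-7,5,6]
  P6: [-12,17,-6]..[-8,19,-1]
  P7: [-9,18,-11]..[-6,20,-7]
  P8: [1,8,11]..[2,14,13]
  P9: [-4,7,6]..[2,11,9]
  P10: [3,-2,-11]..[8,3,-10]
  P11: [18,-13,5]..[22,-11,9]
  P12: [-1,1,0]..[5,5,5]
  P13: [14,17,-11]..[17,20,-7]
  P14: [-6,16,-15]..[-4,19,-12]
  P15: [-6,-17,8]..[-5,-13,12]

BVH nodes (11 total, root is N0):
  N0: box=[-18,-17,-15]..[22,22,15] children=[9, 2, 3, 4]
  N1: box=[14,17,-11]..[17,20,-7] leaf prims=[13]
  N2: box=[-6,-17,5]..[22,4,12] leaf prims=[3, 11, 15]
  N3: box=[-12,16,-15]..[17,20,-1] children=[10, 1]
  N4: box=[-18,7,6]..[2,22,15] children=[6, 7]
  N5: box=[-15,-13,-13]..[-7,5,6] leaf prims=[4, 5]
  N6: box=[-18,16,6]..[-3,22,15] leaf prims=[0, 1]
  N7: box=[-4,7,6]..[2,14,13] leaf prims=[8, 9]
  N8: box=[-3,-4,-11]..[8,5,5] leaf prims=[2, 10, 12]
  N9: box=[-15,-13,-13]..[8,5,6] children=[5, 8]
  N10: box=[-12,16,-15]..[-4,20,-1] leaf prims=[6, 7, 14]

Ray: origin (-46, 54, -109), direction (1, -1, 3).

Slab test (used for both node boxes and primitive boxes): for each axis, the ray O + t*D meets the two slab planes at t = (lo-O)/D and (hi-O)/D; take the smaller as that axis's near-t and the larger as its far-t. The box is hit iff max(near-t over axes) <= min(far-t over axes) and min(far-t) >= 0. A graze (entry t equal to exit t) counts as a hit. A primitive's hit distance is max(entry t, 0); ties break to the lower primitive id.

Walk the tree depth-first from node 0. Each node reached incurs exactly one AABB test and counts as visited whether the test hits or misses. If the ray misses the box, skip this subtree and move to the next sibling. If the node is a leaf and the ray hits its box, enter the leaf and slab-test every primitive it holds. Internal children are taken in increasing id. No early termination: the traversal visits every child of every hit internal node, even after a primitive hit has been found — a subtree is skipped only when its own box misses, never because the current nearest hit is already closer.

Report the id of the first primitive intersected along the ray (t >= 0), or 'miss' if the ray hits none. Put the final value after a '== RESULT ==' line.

Walk:
N0 x:[28,68] y:[32,71] z:[94/3,124/3] -> hit [32,124/3], descend [2, 3, 4, 9]
  N2 x:[40,68] y:[50,71] z:[38,121/3] -> miss, prune
  N3 x:[34,63] y:[34,38] z:[94/3,36] -> hit [34,36], descend [1, 10]
    N1 x:[60,63] y:[34,37] z:[98/3,34] -> miss, prune
    N10 x:[34,42] y:[34,38] z:[94/3,36] -> hit [34,36] leaf, test {P6@t=35, P7(miss), P14(miss)}
  N4 x:[28,48] y:[32,47] z:[115/3,124/3] -> hit [115/3,124/3], descend [6, 7]
    N6 x:[28,43] y:[32,38] z:[115/3,124/3] -> miss, prune
    N7 x:[42,48] y:[40,47] z:[115/3,122/3] -> miss, prune
  N9 x:[31,54] y:[49,67] z:[32,115/3] -> miss, prune

9 AABB tests over nodes [0, 2, 3, 1, 10, 4, 6, 7, 9]; 1 leaf entered; closest P6.

== RESULT ==
6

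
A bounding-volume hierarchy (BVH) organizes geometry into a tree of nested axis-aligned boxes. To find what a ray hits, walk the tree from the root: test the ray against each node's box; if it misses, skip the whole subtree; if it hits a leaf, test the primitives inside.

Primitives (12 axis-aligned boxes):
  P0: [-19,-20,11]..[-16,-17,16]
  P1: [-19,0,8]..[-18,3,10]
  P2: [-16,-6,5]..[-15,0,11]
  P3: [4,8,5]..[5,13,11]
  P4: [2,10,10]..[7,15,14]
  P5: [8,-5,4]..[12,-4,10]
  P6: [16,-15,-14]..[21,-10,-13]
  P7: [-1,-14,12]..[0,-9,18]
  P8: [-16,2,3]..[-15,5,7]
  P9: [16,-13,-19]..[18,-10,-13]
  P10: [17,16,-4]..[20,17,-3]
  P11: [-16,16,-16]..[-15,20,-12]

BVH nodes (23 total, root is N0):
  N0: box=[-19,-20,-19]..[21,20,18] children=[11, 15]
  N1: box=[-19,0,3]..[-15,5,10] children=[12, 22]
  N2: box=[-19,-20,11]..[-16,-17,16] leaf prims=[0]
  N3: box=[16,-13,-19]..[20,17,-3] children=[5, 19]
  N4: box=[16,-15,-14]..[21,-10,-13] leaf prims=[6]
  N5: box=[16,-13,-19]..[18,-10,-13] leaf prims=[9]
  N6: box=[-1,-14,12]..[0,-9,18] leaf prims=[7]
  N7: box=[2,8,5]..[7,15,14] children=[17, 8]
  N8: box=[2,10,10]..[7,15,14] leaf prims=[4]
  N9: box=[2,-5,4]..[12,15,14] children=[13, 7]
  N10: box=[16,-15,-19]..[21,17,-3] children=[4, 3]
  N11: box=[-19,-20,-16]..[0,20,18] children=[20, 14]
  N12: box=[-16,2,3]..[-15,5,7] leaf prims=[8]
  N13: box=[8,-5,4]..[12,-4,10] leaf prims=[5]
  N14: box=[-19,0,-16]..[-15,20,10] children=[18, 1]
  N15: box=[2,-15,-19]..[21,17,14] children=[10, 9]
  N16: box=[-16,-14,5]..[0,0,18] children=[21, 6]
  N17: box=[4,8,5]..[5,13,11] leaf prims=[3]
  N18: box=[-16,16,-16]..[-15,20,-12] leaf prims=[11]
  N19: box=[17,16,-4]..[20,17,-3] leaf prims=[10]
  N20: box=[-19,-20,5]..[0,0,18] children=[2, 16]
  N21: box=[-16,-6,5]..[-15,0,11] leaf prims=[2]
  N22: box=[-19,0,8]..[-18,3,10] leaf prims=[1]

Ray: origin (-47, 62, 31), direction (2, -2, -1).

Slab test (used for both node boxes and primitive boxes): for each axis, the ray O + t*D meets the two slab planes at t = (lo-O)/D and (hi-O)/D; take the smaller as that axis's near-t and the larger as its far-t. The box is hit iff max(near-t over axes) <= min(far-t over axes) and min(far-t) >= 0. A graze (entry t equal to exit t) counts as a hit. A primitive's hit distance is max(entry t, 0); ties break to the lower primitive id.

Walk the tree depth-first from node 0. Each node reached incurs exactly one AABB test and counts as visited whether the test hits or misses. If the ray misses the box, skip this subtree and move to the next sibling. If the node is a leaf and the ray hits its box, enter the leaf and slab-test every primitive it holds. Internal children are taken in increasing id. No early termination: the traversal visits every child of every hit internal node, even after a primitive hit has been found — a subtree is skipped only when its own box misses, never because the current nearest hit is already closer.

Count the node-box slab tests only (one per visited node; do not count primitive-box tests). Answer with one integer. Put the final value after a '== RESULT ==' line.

Walk:
N0 x:[14,34] y:[21,41] z:[13,50] -> hit [21,34], descend [11, 15]
  N11 x:[14,47/2] y:[21,41] z:[13,47] -> hit [21,47/2], descend [14, 20]
    N14 x:[14,16] y:[21,31] z:[21,47] -> miss, prune
    N20 x:[14,47/2] y:[31,41] z:[13,26] -> miss, prune
  N15 x:[49/2,34] y:[45/2,77/2] z:[17,50] -> hit [49/2,34], descend [9, 10]
    N9 x:[49/2,59/2] y:[47/2,67/2] z:[17,27] -> hit [49/2,27], descend [7, 13]
      N7 x:[49/2,27] y:[47/2,27] z:[17,26] -> hit [49/2,26], descend [8, 17]
        N8 x:[49/2,27] y:[47/2,26] z:[17,21] -> miss, prune
        N17 x:[51/2,26] y:[49/2,27] z:[20,26] -> hit [51/2,26] leaf, test {P3@t=51/2}
      N13 x:[55/2,59/2] y:[33,67/2] z:[21,27] -> miss, prune
    N10 x:[63/2,34] y:[45/2,77/2] z:[34,50] -> hit [34,34], descend [3, 4]
      N3 x:[63/2,67/2] y:[45/2,75/2] z:[34,50] -> miss, prune
      N4 x:[63/2,34] y:[36,77/2] z:[44,45] -> miss, prune

13 AABB tests over nodes [0, 11, 14, 20, 15, 9, 7, 8, 17, 13, 10, 3, 4]; 1 leaf entered; closest P3.

== RESULT ==
13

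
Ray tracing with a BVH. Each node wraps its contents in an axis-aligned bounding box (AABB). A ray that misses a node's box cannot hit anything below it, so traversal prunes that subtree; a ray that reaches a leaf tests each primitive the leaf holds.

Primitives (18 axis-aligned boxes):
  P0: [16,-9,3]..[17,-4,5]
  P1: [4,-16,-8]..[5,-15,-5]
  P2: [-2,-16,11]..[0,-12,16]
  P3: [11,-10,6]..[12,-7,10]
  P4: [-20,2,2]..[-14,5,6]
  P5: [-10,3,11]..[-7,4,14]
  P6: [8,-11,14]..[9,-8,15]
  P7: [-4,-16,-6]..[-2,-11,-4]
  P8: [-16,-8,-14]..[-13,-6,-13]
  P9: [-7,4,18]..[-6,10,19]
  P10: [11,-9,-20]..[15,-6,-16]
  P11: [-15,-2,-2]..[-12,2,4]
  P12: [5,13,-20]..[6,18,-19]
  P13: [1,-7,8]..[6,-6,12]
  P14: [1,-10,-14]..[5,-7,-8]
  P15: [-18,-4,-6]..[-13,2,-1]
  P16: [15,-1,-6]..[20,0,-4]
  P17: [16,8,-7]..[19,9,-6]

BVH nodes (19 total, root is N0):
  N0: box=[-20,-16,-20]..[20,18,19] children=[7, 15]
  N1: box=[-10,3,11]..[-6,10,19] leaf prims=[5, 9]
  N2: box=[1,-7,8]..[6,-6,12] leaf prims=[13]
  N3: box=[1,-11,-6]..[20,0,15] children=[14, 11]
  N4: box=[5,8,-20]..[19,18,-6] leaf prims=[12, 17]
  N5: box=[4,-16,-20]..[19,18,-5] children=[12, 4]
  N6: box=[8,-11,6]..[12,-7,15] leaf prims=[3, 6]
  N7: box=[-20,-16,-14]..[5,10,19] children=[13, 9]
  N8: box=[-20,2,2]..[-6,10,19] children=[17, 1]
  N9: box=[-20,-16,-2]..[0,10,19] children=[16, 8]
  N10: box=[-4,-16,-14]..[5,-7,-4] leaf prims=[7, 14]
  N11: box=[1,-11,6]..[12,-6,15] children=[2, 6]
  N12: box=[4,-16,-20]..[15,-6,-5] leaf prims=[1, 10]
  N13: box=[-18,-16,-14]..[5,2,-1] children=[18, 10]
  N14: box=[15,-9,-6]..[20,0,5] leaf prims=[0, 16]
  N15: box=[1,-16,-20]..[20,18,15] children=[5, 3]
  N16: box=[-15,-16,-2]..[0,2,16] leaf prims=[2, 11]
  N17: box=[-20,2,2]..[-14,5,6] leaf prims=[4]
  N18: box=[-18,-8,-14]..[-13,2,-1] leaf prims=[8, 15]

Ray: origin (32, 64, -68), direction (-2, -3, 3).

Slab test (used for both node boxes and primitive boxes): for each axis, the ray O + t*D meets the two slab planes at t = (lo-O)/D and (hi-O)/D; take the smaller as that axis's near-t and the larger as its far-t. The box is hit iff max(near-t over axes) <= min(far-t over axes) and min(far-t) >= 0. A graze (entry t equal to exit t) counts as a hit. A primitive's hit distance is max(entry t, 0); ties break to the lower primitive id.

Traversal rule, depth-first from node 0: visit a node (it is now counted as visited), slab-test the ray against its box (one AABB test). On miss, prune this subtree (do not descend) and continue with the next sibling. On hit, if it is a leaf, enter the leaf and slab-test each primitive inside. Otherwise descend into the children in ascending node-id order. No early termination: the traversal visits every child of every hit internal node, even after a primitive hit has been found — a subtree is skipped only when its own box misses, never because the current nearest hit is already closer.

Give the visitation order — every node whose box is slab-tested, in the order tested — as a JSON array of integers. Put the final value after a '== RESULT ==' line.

Trace the traversal:
N0 x:[6,26] y:[46/3,80/3] z:[16,29] -> hit [16,26], descend [7, 15]
  N7 x:[27/2,26] y:[18,80/3] z:[18,29] -> hit [18,26], descend [9, 13]
    N9 x:[16,26] y:[18,80/3] z:[22,29] -> hit [22,26], descend [8, 16]
      N8 x:[19,26] y:[18,62/3] z:[70/3,29] -> miss, prune
      N16 x:[16,47/2] y:[62/3,80/3] z:[22,28] -> hit [22,47/2] leaf, test {P2(miss), P11@t=22}
    N13 x:[27/2,25] y:[62/3,80/3] z:[18,67/3] -> hit [62/3,67/3], descend [10, 18]
      N10 x:[27/2,18] y:[71/3,80/3] z:[18,64/3] -> miss, prune
      N18 x:[45/2,25] y:[62/3,24] z:[18,67/3] -> miss, prune
  N15 x:[6,31/2] y:[46/3,80/3] z:[16,83/3] -> miss, prune

Summary -> nodes [0, 7, 9, 8, 16, 13, 10, 18, 15]; box-tests=9; leaf-entries=1; first=P11

== RESULT ==
[0, 7, 9, 8, 16, 13, 10, 18, 15]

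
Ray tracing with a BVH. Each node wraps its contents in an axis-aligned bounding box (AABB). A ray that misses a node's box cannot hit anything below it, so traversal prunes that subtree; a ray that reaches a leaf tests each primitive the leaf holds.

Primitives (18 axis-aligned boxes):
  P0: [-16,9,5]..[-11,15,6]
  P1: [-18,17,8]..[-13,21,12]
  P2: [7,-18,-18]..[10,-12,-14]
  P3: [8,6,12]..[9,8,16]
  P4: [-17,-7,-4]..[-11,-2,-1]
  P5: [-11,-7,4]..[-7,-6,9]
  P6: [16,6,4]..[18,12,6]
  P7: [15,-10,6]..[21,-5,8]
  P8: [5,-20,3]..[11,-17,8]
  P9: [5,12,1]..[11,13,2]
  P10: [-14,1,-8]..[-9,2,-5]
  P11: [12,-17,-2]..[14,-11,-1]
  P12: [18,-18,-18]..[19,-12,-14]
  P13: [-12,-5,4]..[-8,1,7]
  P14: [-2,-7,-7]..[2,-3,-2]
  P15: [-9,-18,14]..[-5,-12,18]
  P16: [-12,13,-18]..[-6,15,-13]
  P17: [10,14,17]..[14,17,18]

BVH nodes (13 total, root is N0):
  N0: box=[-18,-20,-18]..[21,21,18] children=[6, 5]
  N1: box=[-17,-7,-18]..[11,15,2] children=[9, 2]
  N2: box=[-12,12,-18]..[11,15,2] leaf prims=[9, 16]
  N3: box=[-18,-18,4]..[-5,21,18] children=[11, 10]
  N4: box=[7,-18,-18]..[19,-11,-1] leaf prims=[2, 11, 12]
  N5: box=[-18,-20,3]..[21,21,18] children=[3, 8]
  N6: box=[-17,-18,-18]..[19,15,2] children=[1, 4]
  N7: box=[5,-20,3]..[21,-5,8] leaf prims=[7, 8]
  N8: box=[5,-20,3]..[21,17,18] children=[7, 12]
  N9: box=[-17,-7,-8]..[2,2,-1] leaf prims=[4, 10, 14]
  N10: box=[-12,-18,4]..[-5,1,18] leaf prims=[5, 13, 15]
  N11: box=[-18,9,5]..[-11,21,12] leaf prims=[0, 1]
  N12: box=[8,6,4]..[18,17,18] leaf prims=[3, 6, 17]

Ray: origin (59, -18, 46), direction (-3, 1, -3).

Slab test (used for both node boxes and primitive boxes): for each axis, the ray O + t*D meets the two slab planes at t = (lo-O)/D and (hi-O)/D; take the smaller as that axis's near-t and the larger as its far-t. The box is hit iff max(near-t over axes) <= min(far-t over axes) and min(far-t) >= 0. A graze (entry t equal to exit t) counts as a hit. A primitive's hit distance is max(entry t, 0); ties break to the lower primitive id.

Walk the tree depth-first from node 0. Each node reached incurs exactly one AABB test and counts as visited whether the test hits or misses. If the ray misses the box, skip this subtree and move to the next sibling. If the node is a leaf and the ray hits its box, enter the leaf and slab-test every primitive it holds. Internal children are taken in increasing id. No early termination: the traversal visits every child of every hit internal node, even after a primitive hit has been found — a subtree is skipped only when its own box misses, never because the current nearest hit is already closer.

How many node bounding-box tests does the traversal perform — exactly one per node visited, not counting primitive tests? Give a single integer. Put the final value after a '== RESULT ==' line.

Traverse from the root:
N0 x:[38/3,77/3] y:[-2,39] z:[28/3,64/3] -> hit [38/3,64/3], descend [5, 6]
  N5 x:[38/3,77/3] y:[-2,39] z:[28/3,43/3] -> hit [38/3,43/3], descend [3, 8]
    N3 x:[64/3,77/3] y:[0,39] z:[28/3,14] -> miss, prune
    N8 x:[38/3,18] y:[-2,35] z:[28/3,43/3] -> hit [38/3,43/3], descend [7, 12]
      N7 x:[38/3,18] y:[-2,13] z:[38/3,43/3] -> hit [38/3,13] leaf, test {P7@t=38/3, P8(miss)}
      N12 x:[41/3,17] y:[24,35] z:[28/3,14] -> miss, prune
  N6 x:[40/3,76/3] y:[0,33] z:[44/3,64/3] -> hit [44/3,64/3], descend [1, 4]
    N1 x:[16,76/3] y:[11,33] z:[44/3,64/3] -> hit [16,64/3], descend [2, 9]
      N2 x:[16,71/3] y:[30,33] z:[44/3,64/3] -> miss, prune
      N9 x:[19,76/3] y:[11,20] z:[47/3,18] -> miss, prune
    N4 x:[40/3,52/3] y:[0,7] z:[47/3,64/3] -> miss, prune

Summary -> nodes [0, 5, 3, 8, 7, 12, 6, 1, 2, 9, 4]; box-tests=11; leaf-entries=1; first=P7

== RESULT ==
11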